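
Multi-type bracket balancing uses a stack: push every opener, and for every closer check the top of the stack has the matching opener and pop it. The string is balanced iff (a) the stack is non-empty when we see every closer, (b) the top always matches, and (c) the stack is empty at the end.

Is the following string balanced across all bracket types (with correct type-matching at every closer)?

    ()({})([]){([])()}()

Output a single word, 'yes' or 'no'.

Answer: yes

Derivation:
pos 0: push '('; stack = (
pos 1: ')' matches '('; pop; stack = (empty)
pos 2: push '('; stack = (
pos 3: push '{'; stack = ({
pos 4: '}' matches '{'; pop; stack = (
pos 5: ')' matches '('; pop; stack = (empty)
pos 6: push '('; stack = (
pos 7: push '['; stack = ([
pos 8: ']' matches '['; pop; stack = (
pos 9: ')' matches '('; pop; stack = (empty)
pos 10: push '{'; stack = {
pos 11: push '('; stack = {(
pos 12: push '['; stack = {([
pos 13: ']' matches '['; pop; stack = {(
pos 14: ')' matches '('; pop; stack = {
pos 15: push '('; stack = {(
pos 16: ')' matches '('; pop; stack = {
pos 17: '}' matches '{'; pop; stack = (empty)
pos 18: push '('; stack = (
pos 19: ')' matches '('; pop; stack = (empty)
end: stack empty → VALID
Verdict: properly nested → yes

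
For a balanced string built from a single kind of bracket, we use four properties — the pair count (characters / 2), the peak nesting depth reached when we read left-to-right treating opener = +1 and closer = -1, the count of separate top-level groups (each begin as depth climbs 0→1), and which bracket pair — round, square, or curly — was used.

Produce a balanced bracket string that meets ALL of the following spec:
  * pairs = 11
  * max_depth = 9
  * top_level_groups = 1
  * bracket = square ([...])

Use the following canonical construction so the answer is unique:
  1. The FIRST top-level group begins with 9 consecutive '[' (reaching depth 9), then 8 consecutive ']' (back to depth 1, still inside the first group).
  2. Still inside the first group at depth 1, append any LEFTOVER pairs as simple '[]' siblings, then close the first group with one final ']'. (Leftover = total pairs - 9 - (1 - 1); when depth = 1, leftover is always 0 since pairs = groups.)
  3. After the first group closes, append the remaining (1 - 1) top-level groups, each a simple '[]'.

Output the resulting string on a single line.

Answer: [[[[[[[[[]]]]]]]][][]]

Derivation:
Spec: pairs=11 depth=9 groups=1
Leftover pairs = 11 - 9 - (1-1) = 2
First group: deep chain of depth 9 + 2 sibling pairs
Remaining 0 groups: simple '[]' each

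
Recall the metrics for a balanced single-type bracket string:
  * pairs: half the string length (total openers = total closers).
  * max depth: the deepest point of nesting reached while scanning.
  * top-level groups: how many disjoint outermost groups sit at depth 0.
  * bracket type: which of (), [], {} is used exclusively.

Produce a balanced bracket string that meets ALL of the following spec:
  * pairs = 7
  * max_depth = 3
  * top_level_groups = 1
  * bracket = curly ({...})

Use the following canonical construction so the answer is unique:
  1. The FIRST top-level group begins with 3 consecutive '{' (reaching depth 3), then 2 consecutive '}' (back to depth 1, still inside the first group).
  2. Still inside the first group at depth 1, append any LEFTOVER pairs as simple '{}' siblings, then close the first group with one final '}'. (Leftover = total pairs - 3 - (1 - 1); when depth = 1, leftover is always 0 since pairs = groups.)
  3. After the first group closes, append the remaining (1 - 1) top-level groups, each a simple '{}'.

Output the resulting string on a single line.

Spec: pairs=7 depth=3 groups=1
Leftover pairs = 7 - 3 - (1-1) = 4
First group: deep chain of depth 3 + 4 sibling pairs
Remaining 0 groups: simple '{}' each

Answer: {{{}}{}{}{}{}}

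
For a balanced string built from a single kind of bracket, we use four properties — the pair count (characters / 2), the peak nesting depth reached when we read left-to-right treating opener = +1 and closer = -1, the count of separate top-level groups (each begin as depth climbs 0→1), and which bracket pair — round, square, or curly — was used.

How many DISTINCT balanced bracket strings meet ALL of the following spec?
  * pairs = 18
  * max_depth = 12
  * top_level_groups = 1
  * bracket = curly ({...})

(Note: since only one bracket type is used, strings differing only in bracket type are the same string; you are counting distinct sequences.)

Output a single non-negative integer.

Answer: 643280

Derivation:
Spec: pairs=18 depth=12 groups=1
Count(depth <= 12) = 129453302
Count(depth <= 11) = 128810022
Count(depth == 12) = 129453302 - 128810022 = 643280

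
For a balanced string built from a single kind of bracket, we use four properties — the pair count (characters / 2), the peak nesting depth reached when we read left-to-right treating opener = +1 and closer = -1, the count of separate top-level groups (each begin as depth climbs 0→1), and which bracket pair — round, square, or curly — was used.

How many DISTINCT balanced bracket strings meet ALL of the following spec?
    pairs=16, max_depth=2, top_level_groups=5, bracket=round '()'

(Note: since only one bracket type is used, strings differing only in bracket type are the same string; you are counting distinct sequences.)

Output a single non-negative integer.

Spec: pairs=16 depth=2 groups=5
Count(depth <= 2) = 1365
Count(depth <= 1) = 0
Count(depth == 2) = 1365 - 0 = 1365

Answer: 1365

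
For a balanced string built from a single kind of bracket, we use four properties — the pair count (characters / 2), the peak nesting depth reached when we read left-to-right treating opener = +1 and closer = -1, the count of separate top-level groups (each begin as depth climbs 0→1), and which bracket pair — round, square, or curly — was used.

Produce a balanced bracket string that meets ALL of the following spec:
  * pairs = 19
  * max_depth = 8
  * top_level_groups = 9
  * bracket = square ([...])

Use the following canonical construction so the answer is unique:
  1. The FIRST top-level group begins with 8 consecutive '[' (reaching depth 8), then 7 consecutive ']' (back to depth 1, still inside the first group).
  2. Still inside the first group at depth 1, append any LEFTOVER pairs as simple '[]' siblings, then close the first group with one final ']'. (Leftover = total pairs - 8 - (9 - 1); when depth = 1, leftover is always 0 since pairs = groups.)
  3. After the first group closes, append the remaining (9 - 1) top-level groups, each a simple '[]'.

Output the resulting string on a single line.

Spec: pairs=19 depth=8 groups=9
Leftover pairs = 19 - 8 - (9-1) = 3
First group: deep chain of depth 8 + 3 sibling pairs
Remaining 8 groups: simple '[]' each

Answer: [[[[[[[[]]]]]]][][][]][][][][][][][][]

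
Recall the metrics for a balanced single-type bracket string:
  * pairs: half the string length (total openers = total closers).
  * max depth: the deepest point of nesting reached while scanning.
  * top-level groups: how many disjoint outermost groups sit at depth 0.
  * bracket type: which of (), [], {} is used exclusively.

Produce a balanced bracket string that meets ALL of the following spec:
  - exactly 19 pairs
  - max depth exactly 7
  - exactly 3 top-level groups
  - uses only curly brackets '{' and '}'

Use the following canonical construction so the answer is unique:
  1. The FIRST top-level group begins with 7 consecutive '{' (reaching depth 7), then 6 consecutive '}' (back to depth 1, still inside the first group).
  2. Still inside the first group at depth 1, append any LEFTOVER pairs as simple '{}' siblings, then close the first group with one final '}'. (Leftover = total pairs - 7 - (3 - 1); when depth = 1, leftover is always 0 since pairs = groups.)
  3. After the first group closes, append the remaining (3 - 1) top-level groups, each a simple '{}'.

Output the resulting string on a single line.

Answer: {{{{{{{}}}}}}{}{}{}{}{}{}{}{}{}{}}{}{}

Derivation:
Spec: pairs=19 depth=7 groups=3
Leftover pairs = 19 - 7 - (3-1) = 10
First group: deep chain of depth 7 + 10 sibling pairs
Remaining 2 groups: simple '{}' each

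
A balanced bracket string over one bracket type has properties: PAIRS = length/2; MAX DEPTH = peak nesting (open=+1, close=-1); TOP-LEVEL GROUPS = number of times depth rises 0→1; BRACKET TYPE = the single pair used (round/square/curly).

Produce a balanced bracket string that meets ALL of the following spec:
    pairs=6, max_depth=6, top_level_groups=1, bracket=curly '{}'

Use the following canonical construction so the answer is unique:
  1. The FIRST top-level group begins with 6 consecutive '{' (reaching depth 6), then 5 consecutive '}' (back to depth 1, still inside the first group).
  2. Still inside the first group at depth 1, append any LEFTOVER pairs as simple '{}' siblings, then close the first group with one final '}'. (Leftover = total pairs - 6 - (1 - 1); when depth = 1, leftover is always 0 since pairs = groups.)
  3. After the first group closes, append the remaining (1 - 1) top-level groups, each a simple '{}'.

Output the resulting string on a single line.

Spec: pairs=6 depth=6 groups=1
Leftover pairs = 6 - 6 - (1-1) = 0
First group: deep chain of depth 6 + 0 sibling pairs
Remaining 0 groups: simple '{}' each

Answer: {{{{{{}}}}}}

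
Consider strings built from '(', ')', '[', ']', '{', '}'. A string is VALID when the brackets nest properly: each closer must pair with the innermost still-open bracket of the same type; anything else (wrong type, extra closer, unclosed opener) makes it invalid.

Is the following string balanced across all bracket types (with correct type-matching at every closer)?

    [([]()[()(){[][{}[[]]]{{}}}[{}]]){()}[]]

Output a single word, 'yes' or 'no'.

pos 0: push '['; stack = [
pos 1: push '('; stack = [(
pos 2: push '['; stack = [([
pos 3: ']' matches '['; pop; stack = [(
pos 4: push '('; stack = [((
pos 5: ')' matches '('; pop; stack = [(
pos 6: push '['; stack = [([
pos 7: push '('; stack = [([(
pos 8: ')' matches '('; pop; stack = [([
pos 9: push '('; stack = [([(
pos 10: ')' matches '('; pop; stack = [([
pos 11: push '{'; stack = [([{
pos 12: push '['; stack = [([{[
pos 13: ']' matches '['; pop; stack = [([{
pos 14: push '['; stack = [([{[
pos 15: push '{'; stack = [([{[{
pos 16: '}' matches '{'; pop; stack = [([{[
pos 17: push '['; stack = [([{[[
pos 18: push '['; stack = [([{[[[
pos 19: ']' matches '['; pop; stack = [([{[[
pos 20: ']' matches '['; pop; stack = [([{[
pos 21: ']' matches '['; pop; stack = [([{
pos 22: push '{'; stack = [([{{
pos 23: push '{'; stack = [([{{{
pos 24: '}' matches '{'; pop; stack = [([{{
pos 25: '}' matches '{'; pop; stack = [([{
pos 26: '}' matches '{'; pop; stack = [([
pos 27: push '['; stack = [([[
pos 28: push '{'; stack = [([[{
pos 29: '}' matches '{'; pop; stack = [([[
pos 30: ']' matches '['; pop; stack = [([
pos 31: ']' matches '['; pop; stack = [(
pos 32: ')' matches '('; pop; stack = [
pos 33: push '{'; stack = [{
pos 34: push '('; stack = [{(
pos 35: ')' matches '('; pop; stack = [{
pos 36: '}' matches '{'; pop; stack = [
pos 37: push '['; stack = [[
pos 38: ']' matches '['; pop; stack = [
pos 39: ']' matches '['; pop; stack = (empty)
end: stack empty → VALID
Verdict: properly nested → yes

Answer: yes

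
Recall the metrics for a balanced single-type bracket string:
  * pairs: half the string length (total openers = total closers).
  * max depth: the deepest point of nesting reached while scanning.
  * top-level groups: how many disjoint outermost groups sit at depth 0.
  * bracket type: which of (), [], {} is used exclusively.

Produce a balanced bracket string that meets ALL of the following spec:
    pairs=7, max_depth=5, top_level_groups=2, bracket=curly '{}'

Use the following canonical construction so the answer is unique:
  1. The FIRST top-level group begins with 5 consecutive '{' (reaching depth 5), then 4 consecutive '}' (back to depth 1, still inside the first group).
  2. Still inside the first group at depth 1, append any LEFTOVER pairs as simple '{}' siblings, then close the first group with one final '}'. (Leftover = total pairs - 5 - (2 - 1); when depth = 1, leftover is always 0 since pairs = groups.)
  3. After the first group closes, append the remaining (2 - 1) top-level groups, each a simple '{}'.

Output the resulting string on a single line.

Answer: {{{{{}}}}{}}{}

Derivation:
Spec: pairs=7 depth=5 groups=2
Leftover pairs = 7 - 5 - (2-1) = 1
First group: deep chain of depth 5 + 1 sibling pairs
Remaining 1 groups: simple '{}' each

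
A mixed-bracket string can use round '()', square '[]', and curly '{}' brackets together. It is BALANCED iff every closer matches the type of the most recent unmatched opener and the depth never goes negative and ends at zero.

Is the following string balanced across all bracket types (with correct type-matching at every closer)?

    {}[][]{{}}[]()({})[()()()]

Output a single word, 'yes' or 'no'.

Answer: yes

Derivation:
pos 0: push '{'; stack = {
pos 1: '}' matches '{'; pop; stack = (empty)
pos 2: push '['; stack = [
pos 3: ']' matches '['; pop; stack = (empty)
pos 4: push '['; stack = [
pos 5: ']' matches '['; pop; stack = (empty)
pos 6: push '{'; stack = {
pos 7: push '{'; stack = {{
pos 8: '}' matches '{'; pop; stack = {
pos 9: '}' matches '{'; pop; stack = (empty)
pos 10: push '['; stack = [
pos 11: ']' matches '['; pop; stack = (empty)
pos 12: push '('; stack = (
pos 13: ')' matches '('; pop; stack = (empty)
pos 14: push '('; stack = (
pos 15: push '{'; stack = ({
pos 16: '}' matches '{'; pop; stack = (
pos 17: ')' matches '('; pop; stack = (empty)
pos 18: push '['; stack = [
pos 19: push '('; stack = [(
pos 20: ')' matches '('; pop; stack = [
pos 21: push '('; stack = [(
pos 22: ')' matches '('; pop; stack = [
pos 23: push '('; stack = [(
pos 24: ')' matches '('; pop; stack = [
pos 25: ']' matches '['; pop; stack = (empty)
end: stack empty → VALID
Verdict: properly nested → yes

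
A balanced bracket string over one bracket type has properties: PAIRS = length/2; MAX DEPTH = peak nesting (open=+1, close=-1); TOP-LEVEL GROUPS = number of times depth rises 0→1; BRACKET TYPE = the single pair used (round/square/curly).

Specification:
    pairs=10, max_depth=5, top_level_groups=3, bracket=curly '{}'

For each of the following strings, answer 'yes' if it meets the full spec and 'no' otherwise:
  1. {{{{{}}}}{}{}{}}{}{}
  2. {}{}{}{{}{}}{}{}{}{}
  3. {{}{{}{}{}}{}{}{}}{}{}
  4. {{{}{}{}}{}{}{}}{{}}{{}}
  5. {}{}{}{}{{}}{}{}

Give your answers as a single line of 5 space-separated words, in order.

String 1 '{{{{{}}}}{}{}{}}{}{}': depth seq [1 2 3 4 5 4 3 2 1 2 1 2 1 2 1 0 1 0 1 0]
  -> pairs=10 depth=5 groups=3 -> yes
String 2 '{}{}{}{{}{}}{}{}{}{}': depth seq [1 0 1 0 1 0 1 2 1 2 1 0 1 0 1 0 1 0 1 0]
  -> pairs=10 depth=2 groups=8 -> no
String 3 '{{}{{}{}{}}{}{}{}}{}{}': depth seq [1 2 1 2 3 2 3 2 3 2 1 2 1 2 1 2 1 0 1 0 1 0]
  -> pairs=11 depth=3 groups=3 -> no
String 4 '{{{}{}{}}{}{}{}}{{}}{{}}': depth seq [1 2 3 2 3 2 3 2 1 2 1 2 1 2 1 0 1 2 1 0 1 2 1 0]
  -> pairs=12 depth=3 groups=3 -> no
String 5 '{}{}{}{}{{}}{}{}': depth seq [1 0 1 0 1 0 1 0 1 2 1 0 1 0 1 0]
  -> pairs=8 depth=2 groups=7 -> no

Answer: yes no no no no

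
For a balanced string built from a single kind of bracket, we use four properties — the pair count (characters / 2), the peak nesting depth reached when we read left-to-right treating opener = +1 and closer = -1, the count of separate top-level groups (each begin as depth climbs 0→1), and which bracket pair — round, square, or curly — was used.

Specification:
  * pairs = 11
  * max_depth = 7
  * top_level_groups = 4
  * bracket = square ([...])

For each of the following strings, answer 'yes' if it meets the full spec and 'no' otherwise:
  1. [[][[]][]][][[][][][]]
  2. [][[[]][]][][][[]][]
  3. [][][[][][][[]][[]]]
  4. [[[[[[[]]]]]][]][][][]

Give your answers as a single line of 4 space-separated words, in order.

String 1 '[[][[]][]][][[][][][]]': depth seq [1 2 1 2 3 2 1 2 1 0 1 0 1 2 1 2 1 2 1 2 1 0]
  -> pairs=11 depth=3 groups=3 -> no
String 2 '[][[[]][]][][][[]][]': depth seq [1 0 1 2 3 2 1 2 1 0 1 0 1 0 1 2 1 0 1 0]
  -> pairs=10 depth=3 groups=6 -> no
String 3 '[][][[][][][[]][[]]]': depth seq [1 0 1 0 1 2 1 2 1 2 1 2 3 2 1 2 3 2 1 0]
  -> pairs=10 depth=3 groups=3 -> no
String 4 '[[[[[[[]]]]]][]][][][]': depth seq [1 2 3 4 5 6 7 6 5 4 3 2 1 2 1 0 1 0 1 0 1 0]
  -> pairs=11 depth=7 groups=4 -> yes

Answer: no no no yes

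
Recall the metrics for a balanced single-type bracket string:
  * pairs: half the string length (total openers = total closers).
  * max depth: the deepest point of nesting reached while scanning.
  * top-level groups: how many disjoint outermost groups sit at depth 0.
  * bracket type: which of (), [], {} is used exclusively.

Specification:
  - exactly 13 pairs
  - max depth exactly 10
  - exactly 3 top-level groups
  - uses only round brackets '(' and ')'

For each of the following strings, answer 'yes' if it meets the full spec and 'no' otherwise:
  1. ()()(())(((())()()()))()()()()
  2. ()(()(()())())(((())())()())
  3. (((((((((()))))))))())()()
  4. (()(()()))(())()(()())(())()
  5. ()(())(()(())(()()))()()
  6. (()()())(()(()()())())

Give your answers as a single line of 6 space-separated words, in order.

String 1 '()()(())(((())()()()))()()()()': depth seq [1 0 1 0 1 2 1 0 1 2 3 4 3 2 3 2 3 2 3 2 1 0 1 0 1 0 1 0 1 0]
  -> pairs=15 depth=4 groups=8 -> no
String 2 '()(()(()())())(((())())()())': depth seq [1 0 1 2 1 2 3 2 3 2 1 2 1 0 1 2 3 4 3 2 3 2 1 2 1 2 1 0]
  -> pairs=14 depth=4 groups=3 -> no
String 3 '(((((((((()))))))))())()()': depth seq [1 2 3 4 5 6 7 8 9 10 9 8 7 6 5 4 3 2 1 2 1 0 1 0 1 0]
  -> pairs=13 depth=10 groups=3 -> yes
String 4 '(()(()()))(())()(()())(())()': depth seq [1 2 1 2 3 2 3 2 1 0 1 2 1 0 1 0 1 2 1 2 1 0 1 2 1 0 1 0]
  -> pairs=14 depth=3 groups=6 -> no
String 5 '()(())(()(())(()()))()()': depth seq [1 0 1 2 1 0 1 2 1 2 3 2 1 2 3 2 3 2 1 0 1 0 1 0]
  -> pairs=12 depth=3 groups=5 -> no
String 6 '(()()())(()(()()())())': depth seq [1 2 1 2 1 2 1 0 1 2 1 2 3 2 3 2 3 2 1 2 1 0]
  -> pairs=11 depth=3 groups=2 -> no

Answer: no no yes no no no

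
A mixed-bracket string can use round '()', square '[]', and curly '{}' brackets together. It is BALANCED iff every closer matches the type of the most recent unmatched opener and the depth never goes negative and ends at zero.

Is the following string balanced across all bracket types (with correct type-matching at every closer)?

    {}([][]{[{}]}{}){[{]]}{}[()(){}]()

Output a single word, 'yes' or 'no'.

Answer: no

Derivation:
pos 0: push '{'; stack = {
pos 1: '}' matches '{'; pop; stack = (empty)
pos 2: push '('; stack = (
pos 3: push '['; stack = ([
pos 4: ']' matches '['; pop; stack = (
pos 5: push '['; stack = ([
pos 6: ']' matches '['; pop; stack = (
pos 7: push '{'; stack = ({
pos 8: push '['; stack = ({[
pos 9: push '{'; stack = ({[{
pos 10: '}' matches '{'; pop; stack = ({[
pos 11: ']' matches '['; pop; stack = ({
pos 12: '}' matches '{'; pop; stack = (
pos 13: push '{'; stack = ({
pos 14: '}' matches '{'; pop; stack = (
pos 15: ')' matches '('; pop; stack = (empty)
pos 16: push '{'; stack = {
pos 17: push '['; stack = {[
pos 18: push '{'; stack = {[{
pos 19: saw closer ']' but top of stack is '{' (expected '}') → INVALID
Verdict: type mismatch at position 19: ']' closes '{' → no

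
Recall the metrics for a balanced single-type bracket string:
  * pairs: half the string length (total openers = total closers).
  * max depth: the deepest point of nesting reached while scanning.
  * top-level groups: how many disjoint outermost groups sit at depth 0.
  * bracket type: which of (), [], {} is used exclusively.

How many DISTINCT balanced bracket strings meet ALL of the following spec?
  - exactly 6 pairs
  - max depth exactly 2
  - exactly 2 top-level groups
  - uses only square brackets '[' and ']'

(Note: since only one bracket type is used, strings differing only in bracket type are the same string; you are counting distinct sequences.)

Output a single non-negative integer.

Spec: pairs=6 depth=2 groups=2
Count(depth <= 2) = 5
Count(depth <= 1) = 0
Count(depth == 2) = 5 - 0 = 5

Answer: 5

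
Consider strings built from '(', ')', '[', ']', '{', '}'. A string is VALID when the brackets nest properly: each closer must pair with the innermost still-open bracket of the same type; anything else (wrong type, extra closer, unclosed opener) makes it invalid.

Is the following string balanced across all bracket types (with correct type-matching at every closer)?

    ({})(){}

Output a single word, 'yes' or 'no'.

pos 0: push '('; stack = (
pos 1: push '{'; stack = ({
pos 2: '}' matches '{'; pop; stack = (
pos 3: ')' matches '('; pop; stack = (empty)
pos 4: push '('; stack = (
pos 5: ')' matches '('; pop; stack = (empty)
pos 6: push '{'; stack = {
pos 7: '}' matches '{'; pop; stack = (empty)
end: stack empty → VALID
Verdict: properly nested → yes

Answer: yes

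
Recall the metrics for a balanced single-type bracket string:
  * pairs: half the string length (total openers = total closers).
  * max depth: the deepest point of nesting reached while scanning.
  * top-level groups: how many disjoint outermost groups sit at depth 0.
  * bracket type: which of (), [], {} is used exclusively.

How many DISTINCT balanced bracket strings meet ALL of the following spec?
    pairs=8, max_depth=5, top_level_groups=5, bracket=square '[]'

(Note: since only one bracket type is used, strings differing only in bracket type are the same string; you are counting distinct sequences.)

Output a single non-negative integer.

Spec: pairs=8 depth=5 groups=5
Count(depth <= 5) = 75
Count(depth <= 4) = 75
Count(depth == 5) = 75 - 75 = 0

Answer: 0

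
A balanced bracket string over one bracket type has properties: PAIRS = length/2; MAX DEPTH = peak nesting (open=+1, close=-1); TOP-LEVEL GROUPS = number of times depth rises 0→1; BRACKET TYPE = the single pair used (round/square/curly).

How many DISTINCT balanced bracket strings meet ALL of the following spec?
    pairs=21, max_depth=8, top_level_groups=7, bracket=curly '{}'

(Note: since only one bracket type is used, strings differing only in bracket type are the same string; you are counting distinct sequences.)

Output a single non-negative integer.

Answer: 14933051

Derivation:
Spec: pairs=21 depth=8 groups=7
Count(depth <= 8) = 458148504
Count(depth <= 7) = 443215453
Count(depth == 8) = 458148504 - 443215453 = 14933051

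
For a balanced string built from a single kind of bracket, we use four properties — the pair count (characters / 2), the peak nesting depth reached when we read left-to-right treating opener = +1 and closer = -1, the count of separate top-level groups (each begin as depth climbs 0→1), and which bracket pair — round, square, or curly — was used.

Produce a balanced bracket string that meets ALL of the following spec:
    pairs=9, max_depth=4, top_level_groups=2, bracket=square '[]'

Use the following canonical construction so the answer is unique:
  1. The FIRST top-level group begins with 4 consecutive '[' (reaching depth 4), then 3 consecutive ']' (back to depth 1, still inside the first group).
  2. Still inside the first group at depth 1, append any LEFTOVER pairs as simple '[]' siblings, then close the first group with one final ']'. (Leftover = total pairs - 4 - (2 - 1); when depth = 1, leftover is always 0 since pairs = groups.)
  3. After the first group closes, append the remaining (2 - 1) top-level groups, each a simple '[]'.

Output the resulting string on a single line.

Spec: pairs=9 depth=4 groups=2
Leftover pairs = 9 - 4 - (2-1) = 4
First group: deep chain of depth 4 + 4 sibling pairs
Remaining 1 groups: simple '[]' each

Answer: [[[[]]][][][][]][]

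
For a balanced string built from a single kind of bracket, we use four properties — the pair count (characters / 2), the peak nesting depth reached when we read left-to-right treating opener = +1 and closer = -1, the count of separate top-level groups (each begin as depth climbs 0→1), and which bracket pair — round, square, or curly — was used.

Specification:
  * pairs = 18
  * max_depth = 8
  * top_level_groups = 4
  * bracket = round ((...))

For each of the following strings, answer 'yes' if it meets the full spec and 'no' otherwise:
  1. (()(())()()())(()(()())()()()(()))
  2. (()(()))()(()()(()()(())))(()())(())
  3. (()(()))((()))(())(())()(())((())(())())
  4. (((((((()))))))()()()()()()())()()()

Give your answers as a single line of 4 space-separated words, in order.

String 1 '(()(())()()())(()(()())()()()(()))': depth seq [1 2 1 2 3 2 1 2 1 2 1 2 1 0 1 2 1 2 3 2 3 2 1 2 1 2 1 2 1 2 3 2 1 0]
  -> pairs=17 depth=3 groups=2 -> no
String 2 '(()(()))()(()()(()()(())))(()())(())': depth seq [1 2 1 2 3 2 1 0 1 0 1 2 1 2 1 2 3 2 3 2 3 4 3 2 1 0 1 2 1 2 1 0 1 2 1 0]
  -> pairs=18 depth=4 groups=5 -> no
String 3 '(()(()))((()))(())(())()(())((())(())())': depth seq [1 2 1 2 3 2 1 0 1 2 3 2 1 0 1 2 1 0 1 2 1 0 1 0 1 2 1 0 1 2 3 2 1 2 3 2 1 2 1 0]
  -> pairs=20 depth=3 groups=7 -> no
String 4 '(((((((()))))))()()()()()()())()()()': depth seq [1 2 3 4 5 6 7 8 7 6 5 4 3 2 1 2 1 2 1 2 1 2 1 2 1 2 1 2 1 0 1 0 1 0 1 0]
  -> pairs=18 depth=8 groups=4 -> yes

Answer: no no no yes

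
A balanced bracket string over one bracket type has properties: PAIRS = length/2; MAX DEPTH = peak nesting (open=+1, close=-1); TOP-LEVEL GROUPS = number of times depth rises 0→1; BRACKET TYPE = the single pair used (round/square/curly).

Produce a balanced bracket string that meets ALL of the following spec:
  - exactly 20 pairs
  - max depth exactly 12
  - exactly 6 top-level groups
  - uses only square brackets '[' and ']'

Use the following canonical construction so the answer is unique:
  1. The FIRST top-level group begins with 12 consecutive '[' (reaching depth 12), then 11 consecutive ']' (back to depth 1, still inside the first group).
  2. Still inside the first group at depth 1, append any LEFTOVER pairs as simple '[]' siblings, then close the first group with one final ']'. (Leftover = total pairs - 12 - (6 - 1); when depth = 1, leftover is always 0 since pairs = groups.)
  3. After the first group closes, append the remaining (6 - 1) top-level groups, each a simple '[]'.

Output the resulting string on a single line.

Spec: pairs=20 depth=12 groups=6
Leftover pairs = 20 - 12 - (6-1) = 3
First group: deep chain of depth 12 + 3 sibling pairs
Remaining 5 groups: simple '[]' each

Answer: [[[[[[[[[[[[]]]]]]]]]]][][][]][][][][][]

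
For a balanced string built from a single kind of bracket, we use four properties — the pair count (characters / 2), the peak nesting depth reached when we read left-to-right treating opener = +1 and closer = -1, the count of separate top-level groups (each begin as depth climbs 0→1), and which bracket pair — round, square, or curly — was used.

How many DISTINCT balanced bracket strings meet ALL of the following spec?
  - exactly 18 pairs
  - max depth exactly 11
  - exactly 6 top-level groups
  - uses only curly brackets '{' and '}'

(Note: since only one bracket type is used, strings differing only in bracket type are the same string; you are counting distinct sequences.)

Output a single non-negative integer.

Answer: 1932

Derivation:
Spec: pairs=18 depth=11 groups=6
Count(depth <= 11) = 17298483
Count(depth <= 10) = 17296551
Count(depth == 11) = 17298483 - 17296551 = 1932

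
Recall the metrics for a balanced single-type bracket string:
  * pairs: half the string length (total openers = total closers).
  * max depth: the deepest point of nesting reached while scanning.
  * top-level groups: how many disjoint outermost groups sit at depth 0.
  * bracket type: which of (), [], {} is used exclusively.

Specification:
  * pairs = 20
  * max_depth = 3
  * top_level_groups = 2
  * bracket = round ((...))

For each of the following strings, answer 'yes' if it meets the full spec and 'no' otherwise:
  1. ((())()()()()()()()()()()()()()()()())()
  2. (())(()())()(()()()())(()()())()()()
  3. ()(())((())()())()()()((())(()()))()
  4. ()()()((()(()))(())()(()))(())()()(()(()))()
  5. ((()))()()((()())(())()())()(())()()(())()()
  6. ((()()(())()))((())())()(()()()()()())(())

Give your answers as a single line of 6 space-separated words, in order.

String 1 '((())()()()()()()()()()()()()()()()())()': depth seq [1 2 3 2 1 2 1 2 1 2 1 2 1 2 1 2 1 2 1 2 1 2 1 2 1 2 1 2 1 2 1 2 1 2 1 2 1 0 1 0]
  -> pairs=20 depth=3 groups=2 -> yes
String 2 '(())(()())()(()()()())(()()())()()()': depth seq [1 2 1 0 1 2 1 2 1 0 1 0 1 2 1 2 1 2 1 2 1 0 1 2 1 2 1 2 1 0 1 0 1 0 1 0]
  -> pairs=18 depth=2 groups=8 -> no
String 3 '()(())((())()())()()()((())(()()))()': depth seq [1 0 1 2 1 0 1 2 3 2 1 2 1 2 1 0 1 0 1 0 1 0 1 2 3 2 1 2 3 2 3 2 1 0 1 0]
  -> pairs=18 depth=3 groups=8 -> no
String 4 '()()()((()(()))(())()(()))(())()()(()(()))()': depth seq [1 0 1 0 1 0 1 2 3 2 3 4 3 2 1 2 3 2 1 2 1 2 3 2 1 0 1 2 1 0 1 0 1 0 1 2 1 2 3 2 1 0 1 0]
  -> pairs=22 depth=4 groups=9 -> no
String 5 '((()))()()((()())(())()())()(())()()(())()()': depth seq [1 2 3 2 1 0 1 0 1 0 1 2 3 2 3 2 1 2 3 2 1 2 1 2 1 0 1 0 1 2 1 0 1 0 1 0 1 2 1 0 1 0 1 0]
  -> pairs=22 depth=3 groups=11 -> no
String 6 '((()()(())()))((())())()(()()()()()())(())': depth seq [1 2 3 2 3 2 3 4 3 2 3 2 1 0 1 2 3 2 1 2 1 0 1 0 1 2 1 2 1 2 1 2 1 2 1 2 1 0 1 2 1 0]
  -> pairs=21 depth=4 groups=5 -> no

Answer: yes no no no no no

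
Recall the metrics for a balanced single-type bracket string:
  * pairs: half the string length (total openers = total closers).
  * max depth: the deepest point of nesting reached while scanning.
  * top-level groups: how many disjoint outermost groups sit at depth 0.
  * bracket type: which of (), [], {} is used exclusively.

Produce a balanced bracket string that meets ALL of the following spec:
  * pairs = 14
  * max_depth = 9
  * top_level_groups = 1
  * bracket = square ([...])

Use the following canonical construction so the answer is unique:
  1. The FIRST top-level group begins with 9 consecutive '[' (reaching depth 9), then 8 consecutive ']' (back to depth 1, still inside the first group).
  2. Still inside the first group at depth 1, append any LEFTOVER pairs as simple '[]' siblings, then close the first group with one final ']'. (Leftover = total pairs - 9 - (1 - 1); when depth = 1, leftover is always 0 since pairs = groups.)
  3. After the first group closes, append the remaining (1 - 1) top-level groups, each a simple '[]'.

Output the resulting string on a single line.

Spec: pairs=14 depth=9 groups=1
Leftover pairs = 14 - 9 - (1-1) = 5
First group: deep chain of depth 9 + 5 sibling pairs
Remaining 0 groups: simple '[]' each

Answer: [[[[[[[[[]]]]]]]][][][][][]]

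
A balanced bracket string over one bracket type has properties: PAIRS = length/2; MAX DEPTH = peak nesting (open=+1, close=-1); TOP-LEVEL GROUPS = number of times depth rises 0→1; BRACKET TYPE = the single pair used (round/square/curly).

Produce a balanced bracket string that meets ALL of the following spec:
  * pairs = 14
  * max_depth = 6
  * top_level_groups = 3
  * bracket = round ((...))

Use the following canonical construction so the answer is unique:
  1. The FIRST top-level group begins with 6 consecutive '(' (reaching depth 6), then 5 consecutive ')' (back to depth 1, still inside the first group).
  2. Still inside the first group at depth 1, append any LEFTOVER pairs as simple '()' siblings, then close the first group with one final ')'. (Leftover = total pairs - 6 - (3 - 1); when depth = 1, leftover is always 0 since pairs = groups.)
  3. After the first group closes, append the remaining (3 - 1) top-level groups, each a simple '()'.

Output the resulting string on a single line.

Spec: pairs=14 depth=6 groups=3
Leftover pairs = 14 - 6 - (3-1) = 6
First group: deep chain of depth 6 + 6 sibling pairs
Remaining 2 groups: simple '()' each

Answer: (((((()))))()()()()()())()()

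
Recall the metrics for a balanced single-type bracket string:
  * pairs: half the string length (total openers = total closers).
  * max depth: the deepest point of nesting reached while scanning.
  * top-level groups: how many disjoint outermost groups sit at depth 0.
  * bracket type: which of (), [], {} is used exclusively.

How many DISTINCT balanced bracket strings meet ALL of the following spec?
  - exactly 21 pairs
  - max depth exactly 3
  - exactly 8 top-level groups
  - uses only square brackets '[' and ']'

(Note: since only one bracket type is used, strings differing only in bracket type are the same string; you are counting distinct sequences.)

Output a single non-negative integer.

Spec: pairs=21 depth=3 groups=8
Count(depth <= 3) = 22823680
Count(depth <= 2) = 77520
Count(depth == 3) = 22823680 - 77520 = 22746160

Answer: 22746160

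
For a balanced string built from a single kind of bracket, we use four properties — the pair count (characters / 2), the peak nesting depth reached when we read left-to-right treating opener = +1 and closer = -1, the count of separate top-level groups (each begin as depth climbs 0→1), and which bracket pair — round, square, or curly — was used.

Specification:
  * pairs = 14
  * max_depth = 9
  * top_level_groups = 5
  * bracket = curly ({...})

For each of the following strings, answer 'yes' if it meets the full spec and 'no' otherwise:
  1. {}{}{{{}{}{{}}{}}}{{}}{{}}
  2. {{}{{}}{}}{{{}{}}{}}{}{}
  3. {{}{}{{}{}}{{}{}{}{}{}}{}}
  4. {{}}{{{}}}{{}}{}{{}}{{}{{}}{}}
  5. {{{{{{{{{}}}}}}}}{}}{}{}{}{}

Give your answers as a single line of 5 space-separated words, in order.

Answer: no no no no yes

Derivation:
String 1 '{}{}{{{}{}{{}}{}}}{{}}{{}}': depth seq [1 0 1 0 1 2 3 2 3 2 3 4 3 2 3 2 1 0 1 2 1 0 1 2 1 0]
  -> pairs=13 depth=4 groups=5 -> no
String 2 '{{}{{}}{}}{{{}{}}{}}{}{}': depth seq [1 2 1 2 3 2 1 2 1 0 1 2 3 2 3 2 1 2 1 0 1 0 1 0]
  -> pairs=12 depth=3 groups=4 -> no
String 3 '{{}{}{{}{}}{{}{}{}{}{}}{}}': depth seq [1 2 1 2 1 2 3 2 3 2 1 2 3 2 3 2 3 2 3 2 3 2 1 2 1 0]
  -> pairs=13 depth=3 groups=1 -> no
String 4 '{{}}{{{}}}{{}}{}{{}}{{}{{}}{}}': depth seq [1 2 1 0 1 2 3 2 1 0 1 2 1 0 1 0 1 2 1 0 1 2 1 2 3 2 1 2 1 0]
  -> pairs=15 depth=3 groups=6 -> no
String 5 '{{{{{{{{{}}}}}}}}{}}{}{}{}{}': depth seq [1 2 3 4 5 6 7 8 9 8 7 6 5 4 3 2 1 2 1 0 1 0 1 0 1 0 1 0]
  -> pairs=14 depth=9 groups=5 -> yes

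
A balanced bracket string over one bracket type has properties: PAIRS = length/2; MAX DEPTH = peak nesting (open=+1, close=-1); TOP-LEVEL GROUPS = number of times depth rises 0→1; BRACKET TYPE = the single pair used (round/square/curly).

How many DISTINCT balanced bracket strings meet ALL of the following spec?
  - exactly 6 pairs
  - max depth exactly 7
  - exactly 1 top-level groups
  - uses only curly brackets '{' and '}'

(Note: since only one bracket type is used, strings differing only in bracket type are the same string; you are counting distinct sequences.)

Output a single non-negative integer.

Spec: pairs=6 depth=7 groups=1
Count(depth <= 7) = 42
Count(depth <= 6) = 42
Count(depth == 7) = 42 - 42 = 0

Answer: 0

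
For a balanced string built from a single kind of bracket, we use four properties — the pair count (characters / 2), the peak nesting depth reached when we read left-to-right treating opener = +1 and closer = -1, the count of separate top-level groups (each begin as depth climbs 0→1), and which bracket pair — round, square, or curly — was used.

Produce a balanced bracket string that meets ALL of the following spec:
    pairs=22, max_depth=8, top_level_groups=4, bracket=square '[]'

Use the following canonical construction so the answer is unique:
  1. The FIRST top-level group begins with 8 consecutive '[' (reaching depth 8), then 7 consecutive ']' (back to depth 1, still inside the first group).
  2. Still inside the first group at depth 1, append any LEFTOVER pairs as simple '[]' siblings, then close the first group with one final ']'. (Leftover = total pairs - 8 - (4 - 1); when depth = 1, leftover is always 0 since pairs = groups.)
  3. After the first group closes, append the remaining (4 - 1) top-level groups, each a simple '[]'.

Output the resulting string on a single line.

Answer: [[[[[[[[]]]]]]][][][][][][][][][][][]][][][]

Derivation:
Spec: pairs=22 depth=8 groups=4
Leftover pairs = 22 - 8 - (4-1) = 11
First group: deep chain of depth 8 + 11 sibling pairs
Remaining 3 groups: simple '[]' each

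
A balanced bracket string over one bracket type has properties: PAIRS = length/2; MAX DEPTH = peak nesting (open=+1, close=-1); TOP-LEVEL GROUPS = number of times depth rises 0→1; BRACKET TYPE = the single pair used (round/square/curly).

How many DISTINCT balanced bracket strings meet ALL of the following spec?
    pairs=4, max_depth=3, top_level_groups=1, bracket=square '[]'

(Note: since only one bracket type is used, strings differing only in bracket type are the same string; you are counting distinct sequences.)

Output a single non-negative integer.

Answer: 3

Derivation:
Spec: pairs=4 depth=3 groups=1
Count(depth <= 3) = 4
Count(depth <= 2) = 1
Count(depth == 3) = 4 - 1 = 3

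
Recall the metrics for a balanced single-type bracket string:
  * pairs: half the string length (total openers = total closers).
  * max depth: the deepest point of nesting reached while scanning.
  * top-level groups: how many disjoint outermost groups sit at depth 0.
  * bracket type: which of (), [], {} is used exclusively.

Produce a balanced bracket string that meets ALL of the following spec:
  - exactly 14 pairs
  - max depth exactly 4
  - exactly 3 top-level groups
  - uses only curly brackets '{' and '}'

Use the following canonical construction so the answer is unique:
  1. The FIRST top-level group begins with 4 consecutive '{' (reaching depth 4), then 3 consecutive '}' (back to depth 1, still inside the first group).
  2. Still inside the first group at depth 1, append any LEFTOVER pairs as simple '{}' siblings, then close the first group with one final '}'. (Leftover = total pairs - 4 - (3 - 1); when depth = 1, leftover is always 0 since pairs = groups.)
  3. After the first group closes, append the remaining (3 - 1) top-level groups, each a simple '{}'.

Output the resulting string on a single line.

Answer: {{{{}}}{}{}{}{}{}{}{}{}}{}{}

Derivation:
Spec: pairs=14 depth=4 groups=3
Leftover pairs = 14 - 4 - (3-1) = 8
First group: deep chain of depth 4 + 8 sibling pairs
Remaining 2 groups: simple '{}' each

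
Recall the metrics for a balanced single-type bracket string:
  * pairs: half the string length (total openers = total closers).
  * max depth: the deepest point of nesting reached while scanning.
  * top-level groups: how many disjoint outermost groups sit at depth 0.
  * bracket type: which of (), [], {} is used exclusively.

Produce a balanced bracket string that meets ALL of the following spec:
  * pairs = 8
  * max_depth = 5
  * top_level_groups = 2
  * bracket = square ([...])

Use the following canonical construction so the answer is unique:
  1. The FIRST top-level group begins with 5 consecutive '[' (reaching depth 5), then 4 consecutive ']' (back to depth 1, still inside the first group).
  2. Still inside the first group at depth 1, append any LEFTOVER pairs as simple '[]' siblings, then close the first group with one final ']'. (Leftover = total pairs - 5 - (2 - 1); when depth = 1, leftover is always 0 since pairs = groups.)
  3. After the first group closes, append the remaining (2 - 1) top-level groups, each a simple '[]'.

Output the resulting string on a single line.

Spec: pairs=8 depth=5 groups=2
Leftover pairs = 8 - 5 - (2-1) = 2
First group: deep chain of depth 5 + 2 sibling pairs
Remaining 1 groups: simple '[]' each

Answer: [[[[[]]]][][]][]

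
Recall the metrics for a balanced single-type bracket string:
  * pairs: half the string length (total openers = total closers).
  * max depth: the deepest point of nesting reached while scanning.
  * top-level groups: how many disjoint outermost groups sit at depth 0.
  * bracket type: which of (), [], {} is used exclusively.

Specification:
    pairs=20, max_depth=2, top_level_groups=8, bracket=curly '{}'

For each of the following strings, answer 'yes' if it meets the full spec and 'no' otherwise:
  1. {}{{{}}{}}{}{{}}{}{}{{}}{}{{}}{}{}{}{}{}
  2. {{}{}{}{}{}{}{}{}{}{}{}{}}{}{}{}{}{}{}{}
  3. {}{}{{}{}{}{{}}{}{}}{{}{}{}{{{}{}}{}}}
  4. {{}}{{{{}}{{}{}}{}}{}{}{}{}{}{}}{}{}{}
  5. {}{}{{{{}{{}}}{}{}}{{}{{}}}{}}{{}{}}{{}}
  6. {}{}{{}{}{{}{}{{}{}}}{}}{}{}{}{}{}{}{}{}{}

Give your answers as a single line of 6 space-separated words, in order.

String 1 '{}{{{}}{}}{}{{}}{}{}{{}}{}{{}}{}{}{}{}{}': depth seq [1 0 1 2 3 2 1 2 1 0 1 0 1 2 1 0 1 0 1 0 1 2 1 0 1 0 1 2 1 0 1 0 1 0 1 0 1 0 1 0]
  -> pairs=20 depth=3 groups=14 -> no
String 2 '{{}{}{}{}{}{}{}{}{}{}{}{}}{}{}{}{}{}{}{}': depth seq [1 2 1 2 1 2 1 2 1 2 1 2 1 2 1 2 1 2 1 2 1 2 1 2 1 0 1 0 1 0 1 0 1 0 1 0 1 0 1 0]
  -> pairs=20 depth=2 groups=8 -> yes
String 3 '{}{}{{}{}{}{{}}{}{}}{{}{}{}{{{}{}}{}}}': depth seq [1 0 1 0 1 2 1 2 1 2 1 2 3 2 1 2 1 2 1 0 1 2 1 2 1 2 1 2 3 4 3 4 3 2 3 2 1 0]
  -> pairs=19 depth=4 groups=4 -> no
String 4 '{{}}{{{{}}{{}{}}{}}{}{}{}{}{}{}}{}{}{}': depth seq [1 2 1 0 1 2 3 4 3 2 3 4 3 4 3 2 3 2 1 2 1 2 1 2 1 2 1 2 1 2 1 0 1 0 1 0 1 0]
  -> pairs=19 depth=4 groups=5 -> no
String 5 '{}{}{{{{}{{}}}{}{}}{{}{{}}}{}}{{}{}}{{}}': depth seq [1 0 1 0 1 2 3 4 3 4 5 4 3 2 3 2 3 2 1 2 3 2 3 4 3 2 1 2 1 0 1 2 1 2 1 0 1 2 1 0]
  -> pairs=20 depth=5 groups=5 -> no
String 6 '{}{}{{}{}{{}{}{{}{}}}{}}{}{}{}{}{}{}{}{}{}': depth seq [1 0 1 0 1 2 1 2 1 2 3 2 3 2 3 4 3 4 3 2 1 2 1 0 1 0 1 0 1 0 1 0 1 0 1 0 1 0 1 0 1 0]
  -> pairs=21 depth=4 groups=12 -> no

Answer: no yes no no no no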